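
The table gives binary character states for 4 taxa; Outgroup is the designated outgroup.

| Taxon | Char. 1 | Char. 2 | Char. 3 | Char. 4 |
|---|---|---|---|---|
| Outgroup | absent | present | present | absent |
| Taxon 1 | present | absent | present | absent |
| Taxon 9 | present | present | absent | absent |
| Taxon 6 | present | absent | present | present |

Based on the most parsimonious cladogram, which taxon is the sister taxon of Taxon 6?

Character polarity is set by the outgroup: the derived state is whichever differs from the outgroup's state, so for Char. 2, Char. 3 the derived state is 'absent', and for the remaining characters it is 'present'.
Char. 1 (derived state 'present') is shared by all ingroup taxa — unites the whole ingroup.
Only Taxon 1 and Taxon 6 show the derived state 'absent' for Char. 2, supporting them as a clade.
Char. 3 (derived state 'absent') is unique to Taxon 9 (autapomorphy; uninformative for grouping).
Char. 4: derived state 'present' in Taxon 6 only — an autapomorphy, so it tells us nothing about relationships among taxa.
Most parsimonious ingroup topology: ((Taxon 1,Taxon 6),Taxon 9).
Taxon 6 and Taxon 1 form a cherry on this tree, so they are sister taxa.

Taxon 1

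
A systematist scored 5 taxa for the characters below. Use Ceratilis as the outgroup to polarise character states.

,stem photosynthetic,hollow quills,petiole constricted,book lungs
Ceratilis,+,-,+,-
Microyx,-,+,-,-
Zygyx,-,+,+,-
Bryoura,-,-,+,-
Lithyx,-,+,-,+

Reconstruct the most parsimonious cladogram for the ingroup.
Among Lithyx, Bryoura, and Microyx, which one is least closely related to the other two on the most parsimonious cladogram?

Bryoura

Character polarity is set by the outgroup: the derived state is whichever differs from the outgroup's state, so for stem photosynthetic, petiole constricted the derived state is '-', and for the remaining characters it is '+'.
stem photosynthetic (derived state '-') is shared by all ingroup taxa — unites the whole ingroup.
hollow quills (derived state '+') is shared by Lithyx, Microyx, and Zygyx — a synapomorphy uniting that clade.
Only Lithyx and Microyx show the derived state '-' for petiole constricted, supporting them as a clade.
book lungs: derived state '+' in Lithyx only — an autapomorphy, so it tells us nothing about relationships among taxa.
Most parsimonious ingroup topology: (((Microyx,Lithyx),Zygyx),Bryoura).
Lithyx and Microyx share a more recent common ancestor with each other than either does with Bryoura, so Bryoura is the least closely related of the three.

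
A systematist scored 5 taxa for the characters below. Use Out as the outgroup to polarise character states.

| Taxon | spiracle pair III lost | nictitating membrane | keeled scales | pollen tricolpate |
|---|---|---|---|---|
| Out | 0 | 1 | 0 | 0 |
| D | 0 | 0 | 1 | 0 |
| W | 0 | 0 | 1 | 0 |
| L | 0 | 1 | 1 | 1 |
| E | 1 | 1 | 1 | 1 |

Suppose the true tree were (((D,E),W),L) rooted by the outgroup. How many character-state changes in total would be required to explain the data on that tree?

6

Map each character onto (((D,E),W),L) (rooted by Out) and count the minimum state changes it requires (Fitch parsimony):
spiracle pair III lost: 1; nictitating membrane: 2; keeled scales: 1; pollen tricolpate: 2.
Total tree length = 6.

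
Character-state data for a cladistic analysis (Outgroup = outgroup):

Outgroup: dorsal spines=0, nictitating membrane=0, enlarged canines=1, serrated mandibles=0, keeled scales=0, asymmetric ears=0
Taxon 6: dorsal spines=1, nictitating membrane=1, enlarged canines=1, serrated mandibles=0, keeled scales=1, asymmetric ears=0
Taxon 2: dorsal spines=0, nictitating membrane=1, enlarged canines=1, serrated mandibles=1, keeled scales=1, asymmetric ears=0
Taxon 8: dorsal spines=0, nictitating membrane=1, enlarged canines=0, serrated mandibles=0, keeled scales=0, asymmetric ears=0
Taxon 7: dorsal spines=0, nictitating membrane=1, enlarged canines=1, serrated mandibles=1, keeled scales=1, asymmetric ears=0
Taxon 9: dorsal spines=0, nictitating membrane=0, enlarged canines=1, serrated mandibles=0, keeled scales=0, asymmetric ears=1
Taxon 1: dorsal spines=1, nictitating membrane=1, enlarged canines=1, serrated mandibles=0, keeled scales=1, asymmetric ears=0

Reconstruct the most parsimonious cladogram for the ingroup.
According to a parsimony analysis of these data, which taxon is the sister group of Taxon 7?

Character polarity is set by the outgroup: the derived state is whichever differs from the outgroup's state, so for enlarged canines the derived state is '0', and for the remaining characters it is '1'.
dorsal spines: derived state '1' in Taxon 1 and Taxon 6 only — synapomorphy for {Taxon 1, Taxon 6}.
Only Taxon 1, Taxon 2, Taxon 6, Taxon 7, and Taxon 8 show the derived state '1' for nictitating membrane, supporting them as a clade.
enlarged canines (derived state '0') is unique to Taxon 8 (autapomorphy; uninformative for grouping).
serrated mandibles: derived state '1' in Taxon 2 and Taxon 7 only — synapomorphy for {Taxon 2, Taxon 7}.
keeled scales: derived state '1' in Taxon 1, Taxon 2, Taxon 6, and Taxon 7 only — synapomorphy for {Taxon 1, Taxon 2, Taxon 6, Taxon 7}.
asymmetric ears (derived state '1') is unique to Taxon 9 (autapomorphy; uninformative for grouping).
Most parsimonious ingroup topology: ((((Taxon 6,Taxon 1),(Taxon 2,Taxon 7)),Taxon 8),Taxon 9).
Taxon 7 and Taxon 2 form a cherry on this tree, so they are sister taxa.

Taxon 2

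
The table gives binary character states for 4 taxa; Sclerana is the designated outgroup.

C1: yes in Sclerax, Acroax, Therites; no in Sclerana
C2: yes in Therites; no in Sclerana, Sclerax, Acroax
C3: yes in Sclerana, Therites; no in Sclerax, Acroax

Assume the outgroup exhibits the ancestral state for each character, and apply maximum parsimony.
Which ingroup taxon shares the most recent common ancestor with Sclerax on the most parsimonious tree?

Character polarity is set by the outgroup: the derived state is whichever differs from the outgroup's state, so for C3 the derived state is 'no', and for the remaining characters it is 'yes'.
All ingroup taxa share the derived state 'yes' for C1; it defines the ingroup but does not resolve relationships within it.
C2: derived state 'yes' in Therites only — an autapomorphy, so it tells us nothing about relationships among taxa.
Only Acroax and Sclerax show the derived state 'no' for C3, supporting them as a clade.
Most parsimonious ingroup topology: ((Sclerax,Acroax),Therites).
Sclerax and Acroax form a cherry on this tree, so they are sister taxa.

Acroax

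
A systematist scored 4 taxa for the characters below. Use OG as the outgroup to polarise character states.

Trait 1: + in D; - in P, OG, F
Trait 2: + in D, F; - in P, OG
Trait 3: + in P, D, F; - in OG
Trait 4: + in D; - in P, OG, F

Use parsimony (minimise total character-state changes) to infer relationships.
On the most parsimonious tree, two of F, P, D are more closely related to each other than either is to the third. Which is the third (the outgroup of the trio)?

P

The outgroup has state '-' for every character, so '+' is the derived state throughout.
Trait 1: derived state '+' in D only — an autapomorphy, so it tells us nothing about relationships among taxa.
Trait 2 (derived state '+') is shared by D and F — a synapomorphy uniting that clade.
Trait 3 (derived state '+') is shared by all ingroup taxa — unites the whole ingroup.
Trait 4: derived state '+' in D only — an autapomorphy, so it tells us nothing about relationships among taxa.
Most parsimonious ingroup topology: ((D,F),P).
D and F share a more recent common ancestor with each other than either does with P, so P is the least closely related of the three.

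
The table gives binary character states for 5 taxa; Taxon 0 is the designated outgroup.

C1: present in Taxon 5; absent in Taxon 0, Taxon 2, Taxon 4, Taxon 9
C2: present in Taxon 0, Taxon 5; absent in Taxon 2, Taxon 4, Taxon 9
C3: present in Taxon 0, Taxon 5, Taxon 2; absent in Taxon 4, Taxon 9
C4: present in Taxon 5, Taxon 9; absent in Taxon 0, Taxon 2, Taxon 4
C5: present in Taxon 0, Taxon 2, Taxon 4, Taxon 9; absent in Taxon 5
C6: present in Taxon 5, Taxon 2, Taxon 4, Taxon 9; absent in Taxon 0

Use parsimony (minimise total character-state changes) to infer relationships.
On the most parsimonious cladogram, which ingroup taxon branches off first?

Character polarity is set by the outgroup: the derived state is whichever differs from the outgroup's state, so for C2, C3, C5 the derived state is 'absent', and for the remaining characters it is 'present'.
C1 (derived state 'present') is unique to Taxon 5 (autapomorphy; uninformative for grouping).
C2 (derived state 'absent') is shared by Taxon 2, Taxon 4, and Taxon 9 — a synapomorphy uniting that clade.
C3 (derived state 'absent') is shared by Taxon 4 and Taxon 9 — a synapomorphy uniting that clade.
C4 (state 'present') occurs in Taxon 5 and Taxon 9 but conflicts with the nesting implied by the other characters — most parsimoniously interpreted as homoplasy.
C5 (derived state 'absent') is unique to Taxon 5 (autapomorphy; uninformative for grouping).
C6 (derived state 'present') is shared by all ingroup taxa — unites the whole ingroup.
Most parsimonious ingroup topology: (Taxon 5,(Taxon 2,(Taxon 4,Taxon 9))).
Taxon 5 is sister to the clade containing all other ingroup taxa, so it is the earliest-diverging (most basal) ingroup lineage.

Taxon 5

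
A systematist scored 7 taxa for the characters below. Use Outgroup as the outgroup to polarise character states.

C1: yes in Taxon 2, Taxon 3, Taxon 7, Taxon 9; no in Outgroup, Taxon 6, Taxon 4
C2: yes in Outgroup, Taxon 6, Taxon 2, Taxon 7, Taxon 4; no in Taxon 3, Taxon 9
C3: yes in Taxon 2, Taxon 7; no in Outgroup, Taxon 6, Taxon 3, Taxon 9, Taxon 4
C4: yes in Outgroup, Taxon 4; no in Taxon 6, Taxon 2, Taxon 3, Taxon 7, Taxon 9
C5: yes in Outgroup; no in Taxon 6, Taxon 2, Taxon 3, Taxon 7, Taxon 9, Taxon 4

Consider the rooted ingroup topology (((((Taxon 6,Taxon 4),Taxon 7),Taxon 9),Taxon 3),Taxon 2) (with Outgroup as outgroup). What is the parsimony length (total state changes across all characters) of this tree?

Map each character onto (((((Taxon 6,Taxon 4),Taxon 7),Taxon 9),Taxon 3),Taxon 2) (rooted by Outgroup) and count the minimum state changes it requires (Fitch parsimony):
C1: 2; C2: 2; C3: 2; C4: 2; C5: 1.
Total tree length = 9.

9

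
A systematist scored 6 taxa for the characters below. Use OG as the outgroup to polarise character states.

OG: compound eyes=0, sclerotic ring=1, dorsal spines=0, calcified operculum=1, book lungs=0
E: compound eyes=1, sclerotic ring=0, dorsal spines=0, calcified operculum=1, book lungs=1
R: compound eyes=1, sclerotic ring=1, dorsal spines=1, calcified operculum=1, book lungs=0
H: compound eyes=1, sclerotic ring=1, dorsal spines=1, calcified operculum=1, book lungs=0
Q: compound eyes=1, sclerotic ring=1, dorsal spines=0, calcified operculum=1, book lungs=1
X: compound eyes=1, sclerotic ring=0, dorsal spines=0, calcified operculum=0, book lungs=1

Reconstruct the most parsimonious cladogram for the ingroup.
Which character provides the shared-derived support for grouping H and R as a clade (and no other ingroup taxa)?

dorsal spines

Character polarity is set by the outgroup: the derived state is whichever differs from the outgroup's state, so for sclerotic ring, calcified operculum the derived state is '0', and for the remaining characters it is '1'.
All ingroup taxa share the derived state '1' for compound eyes; it defines the ingroup but does not resolve relationships within it.
Only E and X show the derived state '0' for sclerotic ring, supporting them as a clade.
dorsal spines (derived state '1') is shared by H and R — a synapomorphy uniting that clade.
calcified operculum (derived state '0') is unique to X (autapomorphy; uninformative for grouping).
book lungs (derived state '1') is shared by E, Q, and X — a synapomorphy uniting that clade.
Most parsimonious ingroup topology: (((E,X),Q),(R,H)).
The clade {H, R} is supported by dorsal spines: its derived state '1' occurs in exactly those taxa and in no other taxon (including the outgroup).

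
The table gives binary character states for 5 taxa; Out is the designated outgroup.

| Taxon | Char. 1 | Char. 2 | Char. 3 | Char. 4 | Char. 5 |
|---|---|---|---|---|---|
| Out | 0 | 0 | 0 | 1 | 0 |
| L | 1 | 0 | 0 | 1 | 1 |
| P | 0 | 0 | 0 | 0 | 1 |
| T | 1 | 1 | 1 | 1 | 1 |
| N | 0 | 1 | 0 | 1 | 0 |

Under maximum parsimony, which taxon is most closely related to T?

Character polarity is set by the outgroup: the derived state is whichever differs from the outgroup's state, so for Char. 4 the derived state is '0', and for the remaining characters it is '1'.
Char. 1: derived state '1' in L and T only — synapomorphy for {L, T}.
Char. 2 groups N and T, which is incompatible with the clades supported by the remaining characters; treating it as convergent (homoplasy) costs fewer steps than any alternative tree.
Char. 3: derived state '1' in T only — an autapomorphy, so it tells us nothing about relationships among taxa.
Char. 4: derived state '0' in P only — an autapomorphy, so it tells us nothing about relationships among taxa.
Char. 5: derived state '1' in L, P, and T only — synapomorphy for {L, P, T}.
Most parsimonious ingroup topology: (((L,T),P),N).
T and L form a cherry on this tree, so they are sister taxa.

L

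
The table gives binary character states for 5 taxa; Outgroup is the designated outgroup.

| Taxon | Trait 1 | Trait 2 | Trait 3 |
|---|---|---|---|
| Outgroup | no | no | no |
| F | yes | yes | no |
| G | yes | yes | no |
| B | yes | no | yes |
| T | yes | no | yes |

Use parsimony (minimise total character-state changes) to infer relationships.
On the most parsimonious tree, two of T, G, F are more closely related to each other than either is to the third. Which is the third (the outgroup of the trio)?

T

The outgroup has state 'no' for every character, so 'yes' is the derived state throughout.
Trait 1 (derived state 'yes') is shared by all ingroup taxa — unites the whole ingroup.
Only F and G show the derived state 'yes' for Trait 2, supporting them as a clade.
Trait 3 (derived state 'yes') is shared by B and T — a synapomorphy uniting that clade.
Most parsimonious ingroup topology: ((F,G),(B,T)).
F and G share a more recent common ancestor with each other than either does with T, so T is the least closely related of the three.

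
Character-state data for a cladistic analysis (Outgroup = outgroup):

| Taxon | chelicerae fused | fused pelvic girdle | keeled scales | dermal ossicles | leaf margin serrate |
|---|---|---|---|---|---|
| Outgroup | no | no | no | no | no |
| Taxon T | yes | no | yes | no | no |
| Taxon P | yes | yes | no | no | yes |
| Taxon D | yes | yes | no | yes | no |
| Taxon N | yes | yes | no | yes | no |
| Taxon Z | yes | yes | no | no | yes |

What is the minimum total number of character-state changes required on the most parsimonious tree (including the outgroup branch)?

5

The outgroup has state 'no' for every character, so 'yes' is the derived state throughout.
All ingroup taxa share the derived state 'yes' for chelicerae fused; it defines the ingroup but does not resolve relationships within it.
Only Taxon D, Taxon N, Taxon P, and Taxon Z show the derived state 'yes' for fused pelvic girdle, supporting them as a clade.
keeled scales: derived state 'yes' in Taxon T only — an autapomorphy, so it tells us nothing about relationships among taxa.
Only Taxon D and Taxon N show the derived state 'yes' for dermal ossicles, supporting them as a clade.
Only Taxon P and Taxon Z show the derived state 'yes' for leaf margin serrate, supporting them as a clade.
Most parsimonious ingroup topology: (Taxon T,((Taxon P,Taxon Z),(Taxon D,Taxon N))).
Changes per character on this tree: chelicerae fused: 1; fused pelvic girdle: 1; keeled scales: 1; dermal ossicles: 1; leaf margin serrate: 1.
Total = 5.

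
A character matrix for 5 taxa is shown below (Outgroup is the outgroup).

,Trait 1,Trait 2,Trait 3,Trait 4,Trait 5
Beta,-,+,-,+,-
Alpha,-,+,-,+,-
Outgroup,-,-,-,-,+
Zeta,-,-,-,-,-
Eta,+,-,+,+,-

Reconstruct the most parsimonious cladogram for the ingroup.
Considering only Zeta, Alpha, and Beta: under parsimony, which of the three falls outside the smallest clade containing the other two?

Zeta

Character polarity is set by the outgroup: the derived state is whichever differs from the outgroup's state, so for Trait 5 the derived state is '-', and for the remaining characters it is '+'.
Trait 1: derived state '+' in Eta only — an autapomorphy, so it tells us nothing about relationships among taxa.
Trait 2 (derived state '+') is shared by Alpha and Beta — a synapomorphy uniting that clade.
Trait 3: derived state '+' in Eta only — an autapomorphy, so it tells us nothing about relationships among taxa.
Trait 4: derived state '+' in Alpha, Beta, and Eta only — synapomorphy for {Alpha, Beta, Eta}.
Trait 5 (derived state '-') is shared by all ingroup taxa — unites the whole ingroup.
Most parsimonious ingroup topology: (Zeta,((Alpha,Beta),Eta)).
Alpha and Beta share a more recent common ancestor with each other than either does with Zeta, so Zeta is the least closely related of the three.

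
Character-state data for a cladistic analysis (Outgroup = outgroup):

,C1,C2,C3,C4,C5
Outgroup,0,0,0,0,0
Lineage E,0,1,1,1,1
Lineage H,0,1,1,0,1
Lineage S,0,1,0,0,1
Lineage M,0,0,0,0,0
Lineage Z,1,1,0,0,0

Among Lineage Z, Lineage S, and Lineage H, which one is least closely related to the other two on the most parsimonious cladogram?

Lineage Z

The outgroup has state '0' for every character, so '1' is the derived state throughout.
C1: derived state '1' in Lineage Z only — an autapomorphy, so it tells us nothing about relationships among taxa.
C2 (derived state '1') is shared by Lineage E, Lineage H, Lineage S, and Lineage Z — a synapomorphy uniting that clade.
C3: derived state '1' in Lineage E and Lineage H only — synapomorphy for {Lineage E, Lineage H}.
C4: derived state '1' in Lineage E only — an autapomorphy, so it tells us nothing about relationships among taxa.
C5: derived state '1' in Lineage E, Lineage H, and Lineage S only — synapomorphy for {Lineage E, Lineage H, Lineage S}.
Most parsimonious ingroup topology: ((((Lineage E,Lineage H),Lineage S),Lineage Z),Lineage M).
Lineage S and Lineage H share a more recent common ancestor with each other than either does with Lineage Z, so Lineage Z is the least closely related of the three.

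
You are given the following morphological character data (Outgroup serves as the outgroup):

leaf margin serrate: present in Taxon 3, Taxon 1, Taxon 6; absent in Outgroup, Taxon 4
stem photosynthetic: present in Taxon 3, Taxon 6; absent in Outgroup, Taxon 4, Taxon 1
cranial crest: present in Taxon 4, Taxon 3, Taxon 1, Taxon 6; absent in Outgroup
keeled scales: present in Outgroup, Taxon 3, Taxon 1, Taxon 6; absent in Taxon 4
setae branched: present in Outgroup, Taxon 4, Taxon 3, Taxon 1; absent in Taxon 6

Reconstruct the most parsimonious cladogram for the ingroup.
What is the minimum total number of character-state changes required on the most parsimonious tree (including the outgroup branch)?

Character polarity is set by the outgroup: the derived state is whichever differs from the outgroup's state, so for keeled scales, setae branched the derived state is 'absent', and for the remaining characters it is 'present'.
Only Taxon 1, Taxon 3, and Taxon 6 show the derived state 'present' for leaf margin serrate, supporting them as a clade.
stem photosynthetic (derived state 'present') is shared by Taxon 3 and Taxon 6 — a synapomorphy uniting that clade.
All ingroup taxa share the derived state 'present' for cranial crest; it defines the ingroup but does not resolve relationships within it.
keeled scales: derived state 'absent' in Taxon 4 only — an autapomorphy, so it tells us nothing about relationships among taxa.
setae branched (derived state 'absent') is unique to Taxon 6 (autapomorphy; uninformative for grouping).
Most parsimonious ingroup topology: (Taxon 4,((Taxon 3,Taxon 6),Taxon 1)).
Changes per character on this tree: leaf margin serrate: 1; stem photosynthetic: 1; cranial crest: 1; keeled scales: 1; setae branched: 1.
Total = 5.

5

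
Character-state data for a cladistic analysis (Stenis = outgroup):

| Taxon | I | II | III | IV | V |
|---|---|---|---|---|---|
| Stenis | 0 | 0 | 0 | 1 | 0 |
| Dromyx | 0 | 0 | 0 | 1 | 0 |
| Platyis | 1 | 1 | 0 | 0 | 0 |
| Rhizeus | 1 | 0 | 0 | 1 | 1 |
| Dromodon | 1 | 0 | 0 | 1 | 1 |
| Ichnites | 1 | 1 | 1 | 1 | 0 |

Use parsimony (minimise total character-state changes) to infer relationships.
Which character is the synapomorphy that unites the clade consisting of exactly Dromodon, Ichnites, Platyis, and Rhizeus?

I

Character polarity is set by the outgroup: the derived state is whichever differs from the outgroup's state, so for IV the derived state is '0', and for the remaining characters it is '1'.
I: derived state '1' in Dromodon, Ichnites, Platyis, and Rhizeus only — synapomorphy for {Dromodon, Ichnites, Platyis, Rhizeus}.
Only Ichnites and Platyis show the derived state '1' for II, supporting them as a clade.
III (derived state '1') is unique to Ichnites (autapomorphy; uninformative for grouping).
IV: derived state '0' in Platyis only — an autapomorphy, so it tells us nothing about relationships among taxa.
V: derived state '1' in Dromodon and Rhizeus only — synapomorphy for {Dromodon, Rhizeus}.
Most parsimonious ingroup topology: (Dromyx,((Platyis,Ichnites),(Rhizeus,Dromodon))).
The clade {Dromodon, Ichnites, Platyis, Rhizeus} is supported by I: its derived state '1' occurs in exactly those taxa and in no other taxon (including the outgroup).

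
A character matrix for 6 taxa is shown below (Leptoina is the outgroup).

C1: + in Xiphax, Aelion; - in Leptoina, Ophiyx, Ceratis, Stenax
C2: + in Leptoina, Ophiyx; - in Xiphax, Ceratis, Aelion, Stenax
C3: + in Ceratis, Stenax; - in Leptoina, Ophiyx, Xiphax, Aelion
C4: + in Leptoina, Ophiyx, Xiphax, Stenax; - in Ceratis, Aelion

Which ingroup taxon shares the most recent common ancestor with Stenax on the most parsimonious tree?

Character polarity is set by the outgroup: the derived state is whichever differs from the outgroup's state, so for C2, C4 the derived state is '-', and for the remaining characters it is '+'.
Only Aelion and Xiphax show the derived state '+' for C1, supporting them as a clade.
C2 (derived state '-') is shared by Aelion, Ceratis, Stenax, and Xiphax — a synapomorphy uniting that clade.
C3 (derived state '+') is shared by Ceratis and Stenax — a synapomorphy uniting that clade.
C4 groups Aelion and Ceratis, which is incompatible with the clades supported by the remaining characters; treating it as convergent (homoplasy) costs fewer steps than any alternative tree.
Most parsimonious ingroup topology: (Ophiyx,((Xiphax,Aelion),(Ceratis,Stenax))).
Stenax and Ceratis form a cherry on this tree, so they are sister taxa.

Ceratis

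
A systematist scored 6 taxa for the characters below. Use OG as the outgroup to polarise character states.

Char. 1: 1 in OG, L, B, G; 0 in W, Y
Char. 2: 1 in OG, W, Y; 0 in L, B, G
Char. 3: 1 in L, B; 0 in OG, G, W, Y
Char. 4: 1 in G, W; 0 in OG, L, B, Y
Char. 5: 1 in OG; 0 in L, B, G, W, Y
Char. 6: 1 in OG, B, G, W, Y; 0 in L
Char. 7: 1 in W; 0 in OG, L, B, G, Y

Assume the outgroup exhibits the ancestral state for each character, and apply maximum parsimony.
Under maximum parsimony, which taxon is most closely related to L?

Character polarity is set by the outgroup: the derived state is whichever differs from the outgroup's state, so for Char. 1, Char. 2, Char. 5, Char. 6 the derived state is '0', and for the remaining characters it is '1'.
Only W and Y show the derived state '0' for Char. 1, supporting them as a clade.
Char. 2 (derived state '0') is shared by B, G, and L — a synapomorphy uniting that clade.
Char. 3: derived state '1' in B and L only — synapomorphy for {B, L}.
Char. 4 groups G and W, which is incompatible with the clades supported by the remaining characters; treating it as convergent (homoplasy) costs fewer steps than any alternative tree.
Char. 5 (derived state '0') is shared by all ingroup taxa — unites the whole ingroup.
Char. 6: derived state '0' in L only — an autapomorphy, so it tells us nothing about relationships among taxa.
Char. 7 (derived state '1') is unique to W (autapomorphy; uninformative for grouping).
Most parsimonious ingroup topology: (((L,B),G),(W,Y)).
L and B form a cherry on this tree, so they are sister taxa.

B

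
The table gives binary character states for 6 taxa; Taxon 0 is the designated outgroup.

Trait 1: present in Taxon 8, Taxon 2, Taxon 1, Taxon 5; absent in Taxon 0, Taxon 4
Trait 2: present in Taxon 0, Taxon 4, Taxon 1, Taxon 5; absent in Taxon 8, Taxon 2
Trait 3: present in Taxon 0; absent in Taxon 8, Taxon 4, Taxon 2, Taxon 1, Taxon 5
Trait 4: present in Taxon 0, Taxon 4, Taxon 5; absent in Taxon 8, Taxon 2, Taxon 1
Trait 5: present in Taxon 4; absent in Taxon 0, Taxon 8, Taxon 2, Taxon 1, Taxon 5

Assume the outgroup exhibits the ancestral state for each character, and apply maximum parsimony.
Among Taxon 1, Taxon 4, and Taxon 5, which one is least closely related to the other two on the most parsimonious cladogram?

Character polarity is set by the outgroup: the derived state is whichever differs from the outgroup's state, so for Trait 2, Trait 3, Trait 4 the derived state is 'absent', and for the remaining characters it is 'present'.
Trait 1: derived state 'present' in Taxon 1, Taxon 2, Taxon 5, and Taxon 8 only — synapomorphy for {Taxon 1, Taxon 2, Taxon 5, Taxon 8}.
Only Taxon 2 and Taxon 8 show the derived state 'absent' for Trait 2, supporting them as a clade.
All ingroup taxa share the derived state 'absent' for Trait 3; it defines the ingroup but does not resolve relationships within it.
Only Taxon 1, Taxon 2, and Taxon 8 show the derived state 'absent' for Trait 4, supporting them as a clade.
Trait 5 (derived state 'present') is unique to Taxon 4 (autapomorphy; uninformative for grouping).
Most parsimonious ingroup topology: ((((Taxon 8,Taxon 2),Taxon 1),Taxon 5),Taxon 4).
Taxon 1 and Taxon 5 share a more recent common ancestor with each other than either does with Taxon 4, so Taxon 4 is the least closely related of the three.

Taxon 4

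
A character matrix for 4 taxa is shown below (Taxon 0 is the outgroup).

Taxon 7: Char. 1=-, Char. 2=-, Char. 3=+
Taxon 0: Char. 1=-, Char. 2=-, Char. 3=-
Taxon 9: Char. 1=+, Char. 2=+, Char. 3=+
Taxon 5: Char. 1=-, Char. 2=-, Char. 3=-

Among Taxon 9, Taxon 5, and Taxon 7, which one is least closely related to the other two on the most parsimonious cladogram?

The outgroup has state '-' for every character, so '+' is the derived state throughout.
Char. 1 (derived state '+') is unique to Taxon 9 (autapomorphy; uninformative for grouping).
Char. 2 (derived state '+') is unique to Taxon 9 (autapomorphy; uninformative for grouping).
Char. 3: derived state '+' in Taxon 7 and Taxon 9 only — synapomorphy for {Taxon 7, Taxon 9}.
Most parsimonious ingroup topology: ((Taxon 7,Taxon 9),Taxon 5).
Taxon 7 and Taxon 9 share a more recent common ancestor with each other than either does with Taxon 5, so Taxon 5 is the least closely related of the three.

Taxon 5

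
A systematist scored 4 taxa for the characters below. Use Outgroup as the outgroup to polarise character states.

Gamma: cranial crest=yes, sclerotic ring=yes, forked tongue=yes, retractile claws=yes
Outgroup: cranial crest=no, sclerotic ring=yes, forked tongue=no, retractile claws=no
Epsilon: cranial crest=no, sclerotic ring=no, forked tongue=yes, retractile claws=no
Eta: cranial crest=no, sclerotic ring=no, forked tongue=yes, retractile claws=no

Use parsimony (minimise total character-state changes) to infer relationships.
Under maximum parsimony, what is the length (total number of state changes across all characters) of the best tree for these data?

4

Character polarity is set by the outgroup: the derived state is whichever differs from the outgroup's state, so for sclerotic ring the derived state is 'no', and for the remaining characters it is 'yes'.
cranial crest: derived state 'yes' in Gamma only — an autapomorphy, so it tells us nothing about relationships among taxa.
sclerotic ring: derived state 'no' in Epsilon and Eta only — synapomorphy for {Epsilon, Eta}.
forked tongue (derived state 'yes') is shared by all ingroup taxa — unites the whole ingroup.
retractile claws (derived state 'yes') is unique to Gamma (autapomorphy; uninformative for grouping).
Most parsimonious ingroup topology: ((Epsilon,Eta),Gamma).
Changes per character on this tree: cranial crest: 1; sclerotic ring: 1; forked tongue: 1; retractile claws: 1.
Total = 4.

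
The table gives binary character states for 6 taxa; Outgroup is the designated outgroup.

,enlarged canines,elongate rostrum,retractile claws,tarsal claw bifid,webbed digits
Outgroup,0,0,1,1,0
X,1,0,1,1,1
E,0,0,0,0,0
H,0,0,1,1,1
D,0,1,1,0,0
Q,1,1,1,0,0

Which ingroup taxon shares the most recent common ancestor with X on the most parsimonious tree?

Character polarity is set by the outgroup: the derived state is whichever differs from the outgroup's state, so for retractile claws, tarsal claw bifid the derived state is '0', and for the remaining characters it is '1'.
enlarged canines groups Q and X, which is incompatible with the clades supported by the remaining characters; treating it as convergent (homoplasy) costs fewer steps than any alternative tree.
elongate rostrum: derived state '1' in D and Q only — synapomorphy for {D, Q}.
retractile claws: derived state '0' in E only — an autapomorphy, so it tells us nothing about relationships among taxa.
Only D, E, and Q show the derived state '0' for tarsal claw bifid, supporting them as a clade.
webbed digits (derived state '1') is shared by H and X — a synapomorphy uniting that clade.
Most parsimonious ingroup topology: ((X,H),(E,(D,Q))).
X and H form a cherry on this tree, so they are sister taxa.

H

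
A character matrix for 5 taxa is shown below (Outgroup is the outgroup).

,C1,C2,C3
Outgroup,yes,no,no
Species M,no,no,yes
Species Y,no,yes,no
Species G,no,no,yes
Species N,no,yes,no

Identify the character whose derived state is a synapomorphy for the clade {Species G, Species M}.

Character polarity is set by the outgroup: the derived state is whichever differs from the outgroup's state, so for C1 the derived state is 'no', and for the remaining characters it is 'yes'.
All ingroup taxa share the derived state 'no' for C1; it defines the ingroup but does not resolve relationships within it.
C2: derived state 'yes' in Species N and Species Y only — synapomorphy for {Species N, Species Y}.
Only Species G and Species M show the derived state 'yes' for C3, supporting them as a clade.
Most parsimonious ingroup topology: ((Species M,Species G),(Species Y,Species N)).
The clade {Species G, Species M} is supported by C3: its derived state 'yes' occurs in exactly those taxa and in no other taxon (including the outgroup).

C3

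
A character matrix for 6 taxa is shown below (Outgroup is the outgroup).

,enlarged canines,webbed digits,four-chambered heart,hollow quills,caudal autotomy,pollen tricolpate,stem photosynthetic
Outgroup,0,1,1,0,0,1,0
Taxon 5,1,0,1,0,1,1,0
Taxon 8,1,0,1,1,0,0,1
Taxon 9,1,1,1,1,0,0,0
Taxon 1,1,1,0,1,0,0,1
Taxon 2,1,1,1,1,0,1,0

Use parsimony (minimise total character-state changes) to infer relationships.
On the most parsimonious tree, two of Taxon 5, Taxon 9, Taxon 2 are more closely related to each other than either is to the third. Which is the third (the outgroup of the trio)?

Character polarity is set by the outgroup: the derived state is whichever differs from the outgroup's state, so for webbed digits, four-chambered heart, pollen tricolpate the derived state is '0', and for the remaining characters it is '1'.
All ingroup taxa share the derived state '1' for enlarged canines; it defines the ingroup but does not resolve relationships within it.
webbed digits groups Taxon 5 and Taxon 8, which is incompatible with the clades supported by the remaining characters; treating it as convergent (homoplasy) costs fewer steps than any alternative tree.
four-chambered heart (derived state '0') is unique to Taxon 1 (autapomorphy; uninformative for grouping).
hollow quills (derived state '1') is shared by Taxon 1, Taxon 2, Taxon 8, and Taxon 9 — a synapomorphy uniting that clade.
caudal autotomy: derived state '1' in Taxon 5 only — an autapomorphy, so it tells us nothing about relationships among taxa.
pollen tricolpate (derived state '0') is shared by Taxon 1, Taxon 8, and Taxon 9 — a synapomorphy uniting that clade.
stem photosynthetic: derived state '1' in Taxon 1 and Taxon 8 only — synapomorphy for {Taxon 1, Taxon 8}.
Most parsimonious ingroup topology: (Taxon 5,(((Taxon 8,Taxon 1),Taxon 9),Taxon 2)).
Taxon 2 and Taxon 9 share a more recent common ancestor with each other than either does with Taxon 5, so Taxon 5 is the least closely related of the three.

Taxon 5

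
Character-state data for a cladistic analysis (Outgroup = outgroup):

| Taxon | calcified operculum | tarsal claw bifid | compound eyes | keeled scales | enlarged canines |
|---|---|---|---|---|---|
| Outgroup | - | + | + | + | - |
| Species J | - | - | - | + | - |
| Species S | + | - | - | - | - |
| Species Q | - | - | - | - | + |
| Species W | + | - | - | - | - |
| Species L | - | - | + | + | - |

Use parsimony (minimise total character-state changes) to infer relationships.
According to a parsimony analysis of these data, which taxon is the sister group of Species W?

Character polarity is set by the outgroup: the derived state is whichever differs from the outgroup's state, so for tarsal claw bifid, compound eyes, keeled scales the derived state is '-', and for the remaining characters it is '+'.
Only Species S and Species W show the derived state '+' for calcified operculum, supporting them as a clade.
All ingroup taxa share the derived state '-' for tarsal claw bifid; it defines the ingroup but does not resolve relationships within it.
compound eyes: derived state '-' in Species J, Species Q, Species S, and Species W only — synapomorphy for {Species J, Species Q, Species S, Species W}.
keeled scales: derived state '-' in Species Q, Species S, and Species W only — synapomorphy for {Species Q, Species S, Species W}.
enlarged canines (derived state '+') is unique to Species Q (autapomorphy; uninformative for grouping).
Most parsimonious ingroup topology: ((Species J,((Species S,Species W),Species Q)),Species L).
Species W and Species S form a cherry on this tree, so they are sister taxa.

Species S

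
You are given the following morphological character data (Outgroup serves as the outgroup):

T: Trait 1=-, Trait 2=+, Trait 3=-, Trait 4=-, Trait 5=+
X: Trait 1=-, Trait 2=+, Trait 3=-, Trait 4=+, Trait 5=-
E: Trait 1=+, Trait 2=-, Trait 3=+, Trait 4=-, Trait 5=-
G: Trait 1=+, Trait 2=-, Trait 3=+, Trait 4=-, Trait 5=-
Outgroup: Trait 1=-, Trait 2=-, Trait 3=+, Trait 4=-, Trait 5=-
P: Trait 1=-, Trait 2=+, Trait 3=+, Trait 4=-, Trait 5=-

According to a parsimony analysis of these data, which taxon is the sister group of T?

Character polarity is set by the outgroup: the derived state is whichever differs from the outgroup's state, so for Trait 3 the derived state is '-', and for the remaining characters it is '+'.
Only E and G show the derived state '+' for Trait 1, supporting them as a clade.
Only P, T, and X show the derived state '+' for Trait 2, supporting them as a clade.
Only T and X show the derived state '-' for Trait 3, supporting them as a clade.
Trait 4: derived state '+' in X only — an autapomorphy, so it tells us nothing about relationships among taxa.
Trait 5: derived state '+' in T only — an autapomorphy, so it tells us nothing about relationships among taxa.
Most parsimonious ingroup topology: ((P,(X,T)),(E,G)).
T and X form a cherry on this tree, so they are sister taxa.

X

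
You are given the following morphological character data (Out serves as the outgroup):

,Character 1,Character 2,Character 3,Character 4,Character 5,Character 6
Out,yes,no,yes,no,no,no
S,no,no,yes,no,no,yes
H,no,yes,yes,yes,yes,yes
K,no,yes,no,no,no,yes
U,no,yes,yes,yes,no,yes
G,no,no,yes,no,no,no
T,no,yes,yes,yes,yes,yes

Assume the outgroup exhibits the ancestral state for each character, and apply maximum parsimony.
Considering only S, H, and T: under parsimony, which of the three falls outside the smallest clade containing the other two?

S

Character polarity is set by the outgroup: the derived state is whichever differs from the outgroup's state, so for Character 1, Character 3 the derived state is 'no', and for the remaining characters it is 'yes'.
Character 1 (derived state 'no') is shared by all ingroup taxa — unites the whole ingroup.
Character 2 (derived state 'yes') is shared by H, K, T, and U — a synapomorphy uniting that clade.
Character 3: derived state 'no' in K only — an autapomorphy, so it tells us nothing about relationships among taxa.
Character 4 (derived state 'yes') is shared by H, T, and U — a synapomorphy uniting that clade.
Only H and T show the derived state 'yes' for Character 5, supporting them as a clade.
Character 6: derived state 'yes' in H, K, S, T, and U only — synapomorphy for {H, K, S, T, U}.
Most parsimonious ingroup topology: ((S,(((H,T),U),K)),G).
T and H share a more recent common ancestor with each other than either does with S, so S is the least closely related of the three.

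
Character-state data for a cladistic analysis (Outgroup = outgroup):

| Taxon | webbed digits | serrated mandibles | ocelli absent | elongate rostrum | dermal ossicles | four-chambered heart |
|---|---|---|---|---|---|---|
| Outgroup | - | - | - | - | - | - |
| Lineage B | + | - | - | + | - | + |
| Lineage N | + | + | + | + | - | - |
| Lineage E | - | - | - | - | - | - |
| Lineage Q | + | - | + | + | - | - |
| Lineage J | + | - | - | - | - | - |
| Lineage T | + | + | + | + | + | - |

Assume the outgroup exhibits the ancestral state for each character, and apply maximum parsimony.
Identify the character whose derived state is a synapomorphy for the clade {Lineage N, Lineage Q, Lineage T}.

The outgroup has state '-' for every character, so '+' is the derived state throughout.
webbed digits: derived state '+' in Lineage B, Lineage J, Lineage N, Lineage Q, and Lineage T only — synapomorphy for {Lineage B, Lineage J, Lineage N, Lineage Q, Lineage T}.
serrated mandibles: derived state '+' in Lineage N and Lineage T only — synapomorphy for {Lineage N, Lineage T}.
ocelli absent (derived state '+') is shared by Lineage N, Lineage Q, and Lineage T — a synapomorphy uniting that clade.
elongate rostrum: derived state '+' in Lineage B, Lineage N, Lineage Q, and Lineage T only — synapomorphy for {Lineage B, Lineage N, Lineage Q, Lineage T}.
dermal ossicles: derived state '+' in Lineage T only — an autapomorphy, so it tells us nothing about relationships among taxa.
four-chambered heart (derived state '+') is unique to Lineage B (autapomorphy; uninformative for grouping).
Most parsimonious ingroup topology: (((Lineage B,((Lineage N,Lineage T),Lineage Q)),Lineage J),Lineage E).
The clade {Lineage N, Lineage Q, Lineage T} is supported by ocelli absent: its derived state '+' occurs in exactly those taxa and in no other taxon (including the outgroup).

ocelli absent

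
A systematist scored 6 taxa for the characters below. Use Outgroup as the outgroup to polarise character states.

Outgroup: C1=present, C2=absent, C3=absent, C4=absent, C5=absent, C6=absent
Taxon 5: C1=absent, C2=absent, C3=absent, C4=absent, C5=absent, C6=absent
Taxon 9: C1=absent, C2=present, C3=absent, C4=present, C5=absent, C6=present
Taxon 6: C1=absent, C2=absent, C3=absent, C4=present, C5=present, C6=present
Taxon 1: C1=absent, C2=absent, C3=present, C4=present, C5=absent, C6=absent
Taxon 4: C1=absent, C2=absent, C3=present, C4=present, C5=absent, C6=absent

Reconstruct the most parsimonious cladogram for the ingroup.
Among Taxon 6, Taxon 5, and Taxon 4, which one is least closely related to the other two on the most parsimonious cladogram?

Taxon 5

Character polarity is set by the outgroup: the derived state is whichever differs from the outgroup's state, so for C1 the derived state is 'absent', and for the remaining characters it is 'present'.
C1 (derived state 'absent') is shared by all ingroup taxa — unites the whole ingroup.
C2: derived state 'present' in Taxon 9 only — an autapomorphy, so it tells us nothing about relationships among taxa.
C3 (derived state 'present') is shared by Taxon 1 and Taxon 4 — a synapomorphy uniting that clade.
C4: derived state 'present' in Taxon 1, Taxon 4, Taxon 6, and Taxon 9 only — synapomorphy for {Taxon 1, Taxon 4, Taxon 6, Taxon 9}.
C5 (derived state 'present') is unique to Taxon 6 (autapomorphy; uninformative for grouping).
C6 (derived state 'present') is shared by Taxon 6 and Taxon 9 — a synapomorphy uniting that clade.
Most parsimonious ingroup topology: (Taxon 5,((Taxon 9,Taxon 6),(Taxon 1,Taxon 4))).
Taxon 6 and Taxon 4 share a more recent common ancestor with each other than either does with Taxon 5, so Taxon 5 is the least closely related of the three.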